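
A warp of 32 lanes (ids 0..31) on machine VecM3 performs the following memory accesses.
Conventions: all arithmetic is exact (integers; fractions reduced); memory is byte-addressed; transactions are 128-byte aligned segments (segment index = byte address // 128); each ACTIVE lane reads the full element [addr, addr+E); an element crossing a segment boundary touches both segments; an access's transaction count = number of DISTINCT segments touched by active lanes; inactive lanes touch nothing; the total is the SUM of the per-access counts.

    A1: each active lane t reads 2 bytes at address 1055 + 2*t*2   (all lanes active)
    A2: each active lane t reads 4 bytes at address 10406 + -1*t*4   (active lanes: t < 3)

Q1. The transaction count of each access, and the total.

A1: 2 transactions
A2: 1 transaction

Answer: 2,1; total 3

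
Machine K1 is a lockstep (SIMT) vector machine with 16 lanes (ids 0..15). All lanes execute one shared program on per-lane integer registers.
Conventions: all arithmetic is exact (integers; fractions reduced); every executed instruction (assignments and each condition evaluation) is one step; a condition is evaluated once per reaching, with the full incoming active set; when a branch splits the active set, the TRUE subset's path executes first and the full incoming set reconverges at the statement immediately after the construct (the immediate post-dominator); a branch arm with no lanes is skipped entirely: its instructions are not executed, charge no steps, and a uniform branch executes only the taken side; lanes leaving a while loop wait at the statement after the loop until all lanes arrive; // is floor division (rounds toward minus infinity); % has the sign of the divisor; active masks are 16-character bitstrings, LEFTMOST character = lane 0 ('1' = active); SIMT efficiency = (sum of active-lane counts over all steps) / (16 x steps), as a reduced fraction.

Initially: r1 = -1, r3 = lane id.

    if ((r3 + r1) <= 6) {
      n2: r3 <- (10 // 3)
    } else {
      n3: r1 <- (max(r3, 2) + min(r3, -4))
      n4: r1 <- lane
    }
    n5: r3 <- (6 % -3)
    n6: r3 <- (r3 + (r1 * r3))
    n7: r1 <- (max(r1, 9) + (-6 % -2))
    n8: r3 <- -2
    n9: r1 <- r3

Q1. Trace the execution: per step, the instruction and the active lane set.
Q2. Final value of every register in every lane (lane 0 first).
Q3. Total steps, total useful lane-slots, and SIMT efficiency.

step 0: eval ((r3 + r1) <= 6)        1111111111111111
step 1: r3 <- (10 // 3)              1111111100000000
step 2: r1 <- (max(r3, 2) + min(r3, -4)) 0000000011111111
step 3: r1 <- lane                   0000000011111111
step 4: r3 <- (6 % -3)               1111111111111111
step 5: r3 <- (r3 + (r1 * r3))       1111111111111111
step 6: r1 <- (max(r1, 9) + (-6 % -2)) 1111111111111111
step 7: r3 <- -2                     1111111111111111
step 8: r1 <- r3                     1111111111111111

Answer: 9 steps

r1: -2,-2,-2,-2,-2,-2,-2,-2,-2,-2,-2,-2,-2,-2,-2,-2
r3: -2,-2,-2,-2,-2,-2,-2,-2,-2,-2,-2,-2,-2,-2,-2,-2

steps = 9; useful = 120; efficiency = 120/144 = 5/6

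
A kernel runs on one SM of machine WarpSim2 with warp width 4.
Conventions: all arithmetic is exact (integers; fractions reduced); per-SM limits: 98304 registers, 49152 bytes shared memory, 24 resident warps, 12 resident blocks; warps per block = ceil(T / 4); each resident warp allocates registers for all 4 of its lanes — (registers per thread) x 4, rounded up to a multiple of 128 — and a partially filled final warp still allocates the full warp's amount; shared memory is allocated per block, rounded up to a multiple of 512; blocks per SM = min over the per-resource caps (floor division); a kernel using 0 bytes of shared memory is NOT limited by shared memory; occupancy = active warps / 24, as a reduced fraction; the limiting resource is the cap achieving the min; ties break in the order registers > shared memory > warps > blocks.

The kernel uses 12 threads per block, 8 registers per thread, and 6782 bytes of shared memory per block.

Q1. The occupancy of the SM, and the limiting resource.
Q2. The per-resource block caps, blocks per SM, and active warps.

Answer: occupancy 3/4, limited by shared memory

registers: 256 blocks
shared memory: 6 blocks
warps: 8 blocks
blocks: 12 blocks

Answer: 6 blocks, 18 active warps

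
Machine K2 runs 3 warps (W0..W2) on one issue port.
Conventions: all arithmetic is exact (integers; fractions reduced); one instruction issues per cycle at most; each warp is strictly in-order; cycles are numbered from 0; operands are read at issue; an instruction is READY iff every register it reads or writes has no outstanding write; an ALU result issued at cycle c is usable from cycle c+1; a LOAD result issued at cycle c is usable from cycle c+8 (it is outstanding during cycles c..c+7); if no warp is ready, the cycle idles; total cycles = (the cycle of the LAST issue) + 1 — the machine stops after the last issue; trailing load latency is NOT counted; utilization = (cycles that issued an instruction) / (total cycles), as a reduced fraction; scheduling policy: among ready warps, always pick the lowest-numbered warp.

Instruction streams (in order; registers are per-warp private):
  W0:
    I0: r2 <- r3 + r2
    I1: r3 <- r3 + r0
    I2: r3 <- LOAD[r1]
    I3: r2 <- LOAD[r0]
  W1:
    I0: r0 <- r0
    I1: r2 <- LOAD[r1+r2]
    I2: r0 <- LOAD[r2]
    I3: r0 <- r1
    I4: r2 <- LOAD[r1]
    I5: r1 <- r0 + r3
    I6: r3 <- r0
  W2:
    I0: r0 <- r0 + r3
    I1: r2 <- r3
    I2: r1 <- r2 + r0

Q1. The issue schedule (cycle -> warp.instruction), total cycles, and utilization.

cycle 0: W0.I0
cycle 1: W0.I1
cycle 2: W0.I2
cycle 3: W0.I3
cycle 4: W1.I0
cycle 5: W1.I1
cycle 6: W2.I0
cycle 7: W2.I1
cycle 8: W2.I2
cycle 9: idle
cycle 10: idle
cycle 11: idle
cycle 12: idle
cycle 13: W1.I2
cycle 14: idle
cycle 15: idle
cycle 16: idle
cycle 17: idle
cycle 18: idle
cycle 19: idle
cycle 20: idle
cycle 21: W1.I3
cycle 22: W1.I4
cycle 23: W1.I5
cycle 24: W1.I6

Answer: 25 cycles, utilization 14/25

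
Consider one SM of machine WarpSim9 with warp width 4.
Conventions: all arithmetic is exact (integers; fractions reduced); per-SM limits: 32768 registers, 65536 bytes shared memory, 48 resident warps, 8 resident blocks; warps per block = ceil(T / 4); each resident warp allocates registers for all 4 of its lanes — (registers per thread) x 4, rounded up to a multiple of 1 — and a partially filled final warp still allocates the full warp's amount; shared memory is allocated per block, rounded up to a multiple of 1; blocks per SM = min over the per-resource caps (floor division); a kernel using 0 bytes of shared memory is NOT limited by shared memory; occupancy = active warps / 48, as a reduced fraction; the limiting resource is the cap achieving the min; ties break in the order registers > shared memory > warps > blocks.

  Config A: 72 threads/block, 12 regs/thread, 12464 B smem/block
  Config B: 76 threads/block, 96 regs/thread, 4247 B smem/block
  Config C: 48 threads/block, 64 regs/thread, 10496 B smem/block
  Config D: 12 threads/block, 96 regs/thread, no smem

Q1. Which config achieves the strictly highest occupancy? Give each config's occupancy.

occupancies: A 3/4, B 19/24, C 1, D 1/2

Answer: C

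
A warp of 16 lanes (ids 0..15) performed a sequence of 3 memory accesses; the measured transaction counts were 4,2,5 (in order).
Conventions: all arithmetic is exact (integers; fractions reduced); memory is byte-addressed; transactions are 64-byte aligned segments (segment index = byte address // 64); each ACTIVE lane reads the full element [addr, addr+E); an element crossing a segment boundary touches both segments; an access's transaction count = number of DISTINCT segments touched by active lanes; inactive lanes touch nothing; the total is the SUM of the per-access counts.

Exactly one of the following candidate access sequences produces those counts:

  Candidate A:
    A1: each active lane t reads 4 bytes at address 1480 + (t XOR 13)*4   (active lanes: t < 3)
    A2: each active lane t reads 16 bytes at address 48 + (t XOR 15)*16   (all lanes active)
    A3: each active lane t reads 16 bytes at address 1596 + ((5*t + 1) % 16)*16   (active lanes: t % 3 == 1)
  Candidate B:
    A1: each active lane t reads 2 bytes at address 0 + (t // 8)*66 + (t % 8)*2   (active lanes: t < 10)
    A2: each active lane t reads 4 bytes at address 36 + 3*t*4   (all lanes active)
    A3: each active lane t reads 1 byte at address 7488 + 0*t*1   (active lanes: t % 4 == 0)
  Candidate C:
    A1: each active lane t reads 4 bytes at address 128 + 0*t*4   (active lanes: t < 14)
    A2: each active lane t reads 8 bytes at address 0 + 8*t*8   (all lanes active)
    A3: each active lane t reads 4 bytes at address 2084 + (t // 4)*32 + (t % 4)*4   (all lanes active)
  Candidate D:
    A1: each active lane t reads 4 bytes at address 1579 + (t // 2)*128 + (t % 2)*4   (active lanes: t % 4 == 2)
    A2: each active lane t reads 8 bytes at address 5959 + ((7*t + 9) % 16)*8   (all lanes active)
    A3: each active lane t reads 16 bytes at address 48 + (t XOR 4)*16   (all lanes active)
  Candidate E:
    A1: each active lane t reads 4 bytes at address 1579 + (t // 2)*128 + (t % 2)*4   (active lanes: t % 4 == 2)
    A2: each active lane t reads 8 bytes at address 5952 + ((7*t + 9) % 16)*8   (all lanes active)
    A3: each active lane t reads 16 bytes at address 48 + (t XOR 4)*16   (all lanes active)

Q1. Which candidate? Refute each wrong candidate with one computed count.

A: A1 gives 2 transactions, not 4
B: A1 gives 2 transactions, not 4
C: A1 gives 1 transaction, not 4
D: A2 gives 3 transactions, not 2
E: all counts match (4,2,5)

Answer: E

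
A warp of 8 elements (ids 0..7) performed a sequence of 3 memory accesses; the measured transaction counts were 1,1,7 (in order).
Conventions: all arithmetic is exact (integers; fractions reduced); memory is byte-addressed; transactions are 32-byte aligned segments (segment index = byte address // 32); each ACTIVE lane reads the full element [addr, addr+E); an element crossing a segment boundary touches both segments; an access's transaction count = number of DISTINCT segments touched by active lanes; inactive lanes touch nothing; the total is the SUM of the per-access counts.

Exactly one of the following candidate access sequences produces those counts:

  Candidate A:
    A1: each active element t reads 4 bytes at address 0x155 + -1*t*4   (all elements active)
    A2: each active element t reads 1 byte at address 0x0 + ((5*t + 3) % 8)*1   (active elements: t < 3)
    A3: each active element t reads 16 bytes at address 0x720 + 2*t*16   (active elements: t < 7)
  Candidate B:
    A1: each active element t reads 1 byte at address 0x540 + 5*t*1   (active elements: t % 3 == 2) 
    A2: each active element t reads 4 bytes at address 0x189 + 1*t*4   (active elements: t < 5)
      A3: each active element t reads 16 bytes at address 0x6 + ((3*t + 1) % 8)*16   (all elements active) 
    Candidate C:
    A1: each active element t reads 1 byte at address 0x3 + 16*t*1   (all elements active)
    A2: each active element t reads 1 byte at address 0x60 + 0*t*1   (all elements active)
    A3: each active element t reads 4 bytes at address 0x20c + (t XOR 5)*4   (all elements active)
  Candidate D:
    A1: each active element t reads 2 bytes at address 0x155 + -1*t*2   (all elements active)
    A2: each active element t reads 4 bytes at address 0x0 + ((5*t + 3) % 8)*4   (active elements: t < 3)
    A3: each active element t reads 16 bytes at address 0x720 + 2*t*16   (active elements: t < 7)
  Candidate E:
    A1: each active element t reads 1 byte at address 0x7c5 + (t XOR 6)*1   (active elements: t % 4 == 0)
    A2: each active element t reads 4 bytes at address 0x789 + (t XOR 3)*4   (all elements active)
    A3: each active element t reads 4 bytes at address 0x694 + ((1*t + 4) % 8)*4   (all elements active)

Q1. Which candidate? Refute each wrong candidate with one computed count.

A: A1 gives 2 transactions, not 1
B: A3 gives 5 transactions, not 7
C: A1 gives 4 transactions, not 1
E: A2 gives 2 transactions, not 1
D: all counts match (1,1,7)

Answer: D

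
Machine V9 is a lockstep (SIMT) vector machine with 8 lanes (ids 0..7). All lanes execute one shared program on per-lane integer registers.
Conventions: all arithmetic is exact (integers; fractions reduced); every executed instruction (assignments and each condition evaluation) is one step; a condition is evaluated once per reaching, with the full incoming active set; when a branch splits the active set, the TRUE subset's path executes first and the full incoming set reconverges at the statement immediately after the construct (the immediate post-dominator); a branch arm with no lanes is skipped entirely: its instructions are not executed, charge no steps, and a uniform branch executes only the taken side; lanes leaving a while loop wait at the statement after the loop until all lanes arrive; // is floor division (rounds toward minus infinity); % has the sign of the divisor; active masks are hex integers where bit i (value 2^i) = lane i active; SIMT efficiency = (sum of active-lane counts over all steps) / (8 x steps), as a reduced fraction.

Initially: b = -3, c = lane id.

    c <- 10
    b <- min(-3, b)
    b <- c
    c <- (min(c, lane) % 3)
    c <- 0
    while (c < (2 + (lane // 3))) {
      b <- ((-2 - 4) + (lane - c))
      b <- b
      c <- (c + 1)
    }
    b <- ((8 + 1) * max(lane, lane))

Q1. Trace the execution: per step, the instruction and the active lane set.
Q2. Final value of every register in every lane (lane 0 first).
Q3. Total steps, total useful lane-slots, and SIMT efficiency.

step 0: c <- 10                      0xff
step 1: b <- min(-3, b)              0xff
step 2: b <- c                       0xff
step 3: c <- (min(c, lane) % 3)      0xff
step 4: c <- 0                       0xff
step 5: eval (c < (2 + (lane // 3))) 0xff
step 6: b <- ((-2 - 4) + (lane - c)) 0xff
step 7: b <- b                       0xff
step 8: c <- (c + 1)                 0xff
step 9: eval (c < (2 + (lane // 3))) 0xff
step 10: b <- ((-2 - 4) + (lane - c)) 0xff
step 11: b <- b                       0xff
step 12: c <- (c + 1)                 0xff
step 13: eval (c < (2 + (lane // 3))) 0xff
step 14: b <- ((-2 - 4) + (lane - c)) 0xf8
step 15: b <- b                       0xf8
step 16: c <- (c + 1)                 0xf8
step 17: eval (c < (2 + (lane // 3))) 0xf8
step 18: b <- ((-2 - 4) + (lane - c)) 0xc0
step 19: b <- b                       0xc0
step 20: c <- (c + 1)                 0xc0
step 21: eval (c < (2 + (lane // 3))) 0xc0
step 22: b <- ((8 + 1) * max(lane, lane)) 0xff

Answer: 23 steps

b: 0,9,18,27,36,45,54,63
c: 2,2,2,3,3,3,4,4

steps = 23; useful = 148; efficiency = 148/184 = 37/46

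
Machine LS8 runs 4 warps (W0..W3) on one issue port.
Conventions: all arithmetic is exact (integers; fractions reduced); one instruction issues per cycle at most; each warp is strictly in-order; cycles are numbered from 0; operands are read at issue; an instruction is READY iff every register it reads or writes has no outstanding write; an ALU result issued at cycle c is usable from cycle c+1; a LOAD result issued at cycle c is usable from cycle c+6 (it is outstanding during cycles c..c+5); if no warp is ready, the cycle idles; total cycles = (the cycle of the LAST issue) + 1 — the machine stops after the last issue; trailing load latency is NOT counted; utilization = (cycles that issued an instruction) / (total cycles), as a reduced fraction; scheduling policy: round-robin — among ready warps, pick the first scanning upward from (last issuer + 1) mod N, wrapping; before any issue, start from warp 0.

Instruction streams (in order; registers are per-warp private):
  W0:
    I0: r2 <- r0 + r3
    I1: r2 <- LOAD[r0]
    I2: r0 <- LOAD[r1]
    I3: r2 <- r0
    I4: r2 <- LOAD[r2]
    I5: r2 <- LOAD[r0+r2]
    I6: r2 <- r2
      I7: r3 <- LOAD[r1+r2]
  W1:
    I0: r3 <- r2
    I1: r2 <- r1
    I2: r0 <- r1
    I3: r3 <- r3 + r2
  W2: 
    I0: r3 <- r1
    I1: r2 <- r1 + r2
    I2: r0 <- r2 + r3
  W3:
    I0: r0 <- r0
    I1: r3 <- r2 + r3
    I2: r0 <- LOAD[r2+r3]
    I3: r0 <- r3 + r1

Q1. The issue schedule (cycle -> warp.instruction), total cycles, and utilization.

cycle 0: W0.I0
cycle 1: W1.I0
cycle 2: W2.I0
cycle 3: W3.I0
cycle 4: W0.I1
cycle 5: W1.I1
cycle 6: W2.I1
cycle 7: W3.I1
cycle 8: W0.I2
cycle 9: W1.I2
cycle 10: W2.I2
cycle 11: W3.I2
cycle 12: W1.I3
cycle 13: idle
cycle 14: W0.I3
cycle 15: W0.I4
cycle 16: idle
cycle 17: W3.I3
cycle 18: idle
cycle 19: idle
cycle 20: idle
cycle 21: W0.I5
cycle 22: idle
cycle 23: idle
cycle 24: idle
cycle 25: idle
cycle 26: idle
cycle 27: W0.I6
cycle 28: W0.I7

Answer: 29 cycles, utilization 19/29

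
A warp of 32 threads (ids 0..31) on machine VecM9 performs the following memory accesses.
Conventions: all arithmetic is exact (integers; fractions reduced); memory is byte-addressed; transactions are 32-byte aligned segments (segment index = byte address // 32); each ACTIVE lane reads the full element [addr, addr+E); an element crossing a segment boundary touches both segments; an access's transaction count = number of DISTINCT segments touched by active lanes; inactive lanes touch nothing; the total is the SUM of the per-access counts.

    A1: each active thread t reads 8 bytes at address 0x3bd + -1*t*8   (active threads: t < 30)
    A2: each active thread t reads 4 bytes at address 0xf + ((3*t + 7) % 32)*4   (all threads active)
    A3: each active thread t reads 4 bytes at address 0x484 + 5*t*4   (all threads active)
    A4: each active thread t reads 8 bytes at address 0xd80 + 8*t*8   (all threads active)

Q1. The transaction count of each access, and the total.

A1: 9 transactions
A2: 5 transactions
A3: 20 transactions
A4: 32 transactions

Answer: 9,5,20,32; total 66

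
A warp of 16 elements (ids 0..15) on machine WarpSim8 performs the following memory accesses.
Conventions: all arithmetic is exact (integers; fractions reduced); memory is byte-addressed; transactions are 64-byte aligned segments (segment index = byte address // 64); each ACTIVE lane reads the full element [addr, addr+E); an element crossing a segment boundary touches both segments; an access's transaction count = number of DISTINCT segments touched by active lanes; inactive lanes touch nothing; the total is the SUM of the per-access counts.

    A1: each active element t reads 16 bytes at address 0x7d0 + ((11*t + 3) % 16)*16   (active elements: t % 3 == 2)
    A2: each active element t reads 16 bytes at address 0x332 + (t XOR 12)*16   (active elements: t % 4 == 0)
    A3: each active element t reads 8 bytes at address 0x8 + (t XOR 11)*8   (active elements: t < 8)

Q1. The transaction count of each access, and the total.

A1: 2 transactions
A2: 5 transactions
A3: 2 transactions

Answer: 2,5,2; total 9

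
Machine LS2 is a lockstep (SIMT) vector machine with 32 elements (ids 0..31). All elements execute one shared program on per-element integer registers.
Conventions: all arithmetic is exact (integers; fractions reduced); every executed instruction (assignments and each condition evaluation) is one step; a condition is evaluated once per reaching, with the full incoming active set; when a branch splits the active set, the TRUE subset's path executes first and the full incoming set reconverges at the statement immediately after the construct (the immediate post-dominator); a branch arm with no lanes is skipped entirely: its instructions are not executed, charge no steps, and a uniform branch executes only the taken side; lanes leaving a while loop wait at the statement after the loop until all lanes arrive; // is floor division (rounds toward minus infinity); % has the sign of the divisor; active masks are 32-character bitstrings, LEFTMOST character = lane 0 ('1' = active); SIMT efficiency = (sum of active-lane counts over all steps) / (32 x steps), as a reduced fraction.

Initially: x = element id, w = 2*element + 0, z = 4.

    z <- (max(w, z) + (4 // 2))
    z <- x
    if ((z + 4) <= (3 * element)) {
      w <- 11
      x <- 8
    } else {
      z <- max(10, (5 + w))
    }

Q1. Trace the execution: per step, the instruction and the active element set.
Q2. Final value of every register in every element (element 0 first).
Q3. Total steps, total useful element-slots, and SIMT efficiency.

step 0: z <- (max(w, z) + (4 // 2))  11111111111111111111111111111111
step 1: z <- x                       11111111111111111111111111111111
step 2: eval ((z + 4) <= (3 * element)) 11111111111111111111111111111111
step 3: w <- 11                      00111111111111111111111111111111
step 4: x <- 8                       00111111111111111111111111111111
step 5: z <- max(10, (5 + w))        11000000000000000000000000000000

Answer: 6 steps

x: 0,1,8,8,8,8,8,8,8,8,8,8,8,8,8,8,8,8,8,8,8,8,8,8,8,8,8,8,8,8,8,8
w: 0,2,11,11,11,11,11,11,11,11,11,11,11,11,11,11,11,11,11,11,11,11,11,11,11,11,11,11,11,11,11,11
z: 10,10,2,3,4,5,6,7,8,9,10,11,12,13,14,15,16,17,18,19,20,21,22,23,24,25,26,27,28,29,30,31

steps = 6; useful = 158; efficiency = 158/192 = 79/96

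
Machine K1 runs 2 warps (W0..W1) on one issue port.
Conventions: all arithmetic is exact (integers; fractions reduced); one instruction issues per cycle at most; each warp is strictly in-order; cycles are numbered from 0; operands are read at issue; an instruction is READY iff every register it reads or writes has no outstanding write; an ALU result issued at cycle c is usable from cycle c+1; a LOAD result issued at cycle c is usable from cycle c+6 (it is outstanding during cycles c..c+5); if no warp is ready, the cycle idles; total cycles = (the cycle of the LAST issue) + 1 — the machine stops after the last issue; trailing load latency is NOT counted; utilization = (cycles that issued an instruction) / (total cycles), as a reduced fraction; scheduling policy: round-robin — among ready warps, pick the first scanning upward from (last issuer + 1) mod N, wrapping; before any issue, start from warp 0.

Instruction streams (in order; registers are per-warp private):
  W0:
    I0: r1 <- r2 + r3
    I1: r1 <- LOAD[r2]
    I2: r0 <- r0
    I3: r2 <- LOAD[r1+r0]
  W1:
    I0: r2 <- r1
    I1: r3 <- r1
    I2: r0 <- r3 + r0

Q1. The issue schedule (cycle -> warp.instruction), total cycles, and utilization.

cycle 0: W0.I0
cycle 1: W1.I0
cycle 2: W0.I1
cycle 3: W1.I1
cycle 4: W0.I2
cycle 5: W1.I2
cycle 6: idle
cycle 7: idle
cycle 8: W0.I3

Answer: 9 cycles, utilization 7/9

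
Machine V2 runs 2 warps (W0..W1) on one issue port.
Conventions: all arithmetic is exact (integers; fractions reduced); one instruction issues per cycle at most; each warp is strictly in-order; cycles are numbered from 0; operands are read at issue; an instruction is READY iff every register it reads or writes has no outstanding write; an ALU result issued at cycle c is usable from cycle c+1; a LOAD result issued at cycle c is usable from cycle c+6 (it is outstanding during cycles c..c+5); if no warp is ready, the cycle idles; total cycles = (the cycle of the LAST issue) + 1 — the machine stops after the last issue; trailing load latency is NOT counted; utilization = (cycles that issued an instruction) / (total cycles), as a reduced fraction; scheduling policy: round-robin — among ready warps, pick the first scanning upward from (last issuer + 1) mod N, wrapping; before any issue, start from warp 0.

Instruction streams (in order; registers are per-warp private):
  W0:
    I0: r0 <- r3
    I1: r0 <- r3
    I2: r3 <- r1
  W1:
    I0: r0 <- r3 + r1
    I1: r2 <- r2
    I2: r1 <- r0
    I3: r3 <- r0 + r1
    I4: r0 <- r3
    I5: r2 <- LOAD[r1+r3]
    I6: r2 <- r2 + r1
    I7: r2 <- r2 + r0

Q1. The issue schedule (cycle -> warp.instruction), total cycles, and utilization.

cycle 0: W0.I0
cycle 1: W1.I0
cycle 2: W0.I1
cycle 3: W1.I1
cycle 4: W0.I2
cycle 5: W1.I2
cycle 6: W1.I3
cycle 7: W1.I4
cycle 8: W1.I5
cycle 9: idle
cycle 10: idle
cycle 11: idle
cycle 12: idle
cycle 13: idle
cycle 14: W1.I6
cycle 15: W1.I7

Answer: 16 cycles, utilization 11/16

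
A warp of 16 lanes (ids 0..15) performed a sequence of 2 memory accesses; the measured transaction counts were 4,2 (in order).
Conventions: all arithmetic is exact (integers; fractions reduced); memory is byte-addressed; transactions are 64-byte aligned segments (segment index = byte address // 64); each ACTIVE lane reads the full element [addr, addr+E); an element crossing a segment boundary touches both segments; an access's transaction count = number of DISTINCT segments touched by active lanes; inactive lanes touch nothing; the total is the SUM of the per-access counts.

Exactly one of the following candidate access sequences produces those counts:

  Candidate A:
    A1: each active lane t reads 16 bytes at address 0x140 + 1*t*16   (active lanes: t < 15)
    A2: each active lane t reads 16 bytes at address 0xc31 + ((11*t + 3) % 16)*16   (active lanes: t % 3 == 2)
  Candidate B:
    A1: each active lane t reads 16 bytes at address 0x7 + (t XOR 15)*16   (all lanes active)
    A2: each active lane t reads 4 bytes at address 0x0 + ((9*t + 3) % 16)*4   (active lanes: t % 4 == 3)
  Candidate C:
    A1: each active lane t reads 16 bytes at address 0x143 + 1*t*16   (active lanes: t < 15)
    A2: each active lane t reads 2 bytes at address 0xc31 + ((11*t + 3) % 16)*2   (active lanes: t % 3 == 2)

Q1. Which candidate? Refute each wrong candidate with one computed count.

B: A1 gives 5 transactions, not 4
C: A2 gives 1 transaction, not 2
A: all counts match (4,2)

Answer: A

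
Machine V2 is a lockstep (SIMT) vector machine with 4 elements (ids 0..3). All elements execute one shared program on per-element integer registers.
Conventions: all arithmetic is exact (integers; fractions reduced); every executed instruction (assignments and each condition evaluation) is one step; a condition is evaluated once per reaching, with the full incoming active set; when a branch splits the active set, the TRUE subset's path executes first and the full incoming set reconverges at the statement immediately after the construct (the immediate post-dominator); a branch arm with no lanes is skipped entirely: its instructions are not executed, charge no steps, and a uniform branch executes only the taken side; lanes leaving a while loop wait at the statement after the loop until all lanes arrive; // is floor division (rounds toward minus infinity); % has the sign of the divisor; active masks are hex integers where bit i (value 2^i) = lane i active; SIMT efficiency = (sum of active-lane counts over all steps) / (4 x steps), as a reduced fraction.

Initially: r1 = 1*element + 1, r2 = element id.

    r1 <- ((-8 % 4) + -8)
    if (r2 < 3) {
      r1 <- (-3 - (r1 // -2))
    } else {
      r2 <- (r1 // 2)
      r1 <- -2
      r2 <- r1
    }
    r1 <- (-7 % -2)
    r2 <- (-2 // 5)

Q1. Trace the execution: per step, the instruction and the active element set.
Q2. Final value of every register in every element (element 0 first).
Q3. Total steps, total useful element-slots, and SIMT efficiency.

step 0: r1 <- ((-8 % 4) + -8)        0xf
step 1: eval (r2 < 3)                0xf
step 2: r1 <- (-3 - (r1 // -2))      0x7
step 3: r2 <- (r1 // 2)              0x8
step 4: r1 <- -2                     0x8
step 5: r2 <- r1                     0x8
step 6: r1 <- (-7 % -2)              0xf
step 7: r2 <- (-2 // 5)              0xf

Answer: 8 steps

r1: -1,-1,-1,-1
r2: -1,-1,-1,-1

steps = 8; useful = 22; efficiency = 22/32 = 11/16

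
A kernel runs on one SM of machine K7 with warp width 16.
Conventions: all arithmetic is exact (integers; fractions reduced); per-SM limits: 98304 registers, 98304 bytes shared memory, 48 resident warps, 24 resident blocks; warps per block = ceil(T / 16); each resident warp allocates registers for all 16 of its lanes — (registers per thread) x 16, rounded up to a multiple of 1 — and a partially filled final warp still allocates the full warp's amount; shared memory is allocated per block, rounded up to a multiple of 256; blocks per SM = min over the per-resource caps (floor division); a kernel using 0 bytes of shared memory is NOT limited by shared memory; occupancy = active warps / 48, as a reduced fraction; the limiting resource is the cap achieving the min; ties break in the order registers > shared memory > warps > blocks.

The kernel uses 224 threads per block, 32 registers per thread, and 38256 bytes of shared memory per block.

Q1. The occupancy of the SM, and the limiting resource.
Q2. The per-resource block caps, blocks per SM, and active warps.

Answer: occupancy 7/12, limited by shared memory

registers: 13 blocks
shared memory: 2 blocks
warps: 3 blocks
blocks: 24 blocks

Answer: 2 blocks, 28 active warps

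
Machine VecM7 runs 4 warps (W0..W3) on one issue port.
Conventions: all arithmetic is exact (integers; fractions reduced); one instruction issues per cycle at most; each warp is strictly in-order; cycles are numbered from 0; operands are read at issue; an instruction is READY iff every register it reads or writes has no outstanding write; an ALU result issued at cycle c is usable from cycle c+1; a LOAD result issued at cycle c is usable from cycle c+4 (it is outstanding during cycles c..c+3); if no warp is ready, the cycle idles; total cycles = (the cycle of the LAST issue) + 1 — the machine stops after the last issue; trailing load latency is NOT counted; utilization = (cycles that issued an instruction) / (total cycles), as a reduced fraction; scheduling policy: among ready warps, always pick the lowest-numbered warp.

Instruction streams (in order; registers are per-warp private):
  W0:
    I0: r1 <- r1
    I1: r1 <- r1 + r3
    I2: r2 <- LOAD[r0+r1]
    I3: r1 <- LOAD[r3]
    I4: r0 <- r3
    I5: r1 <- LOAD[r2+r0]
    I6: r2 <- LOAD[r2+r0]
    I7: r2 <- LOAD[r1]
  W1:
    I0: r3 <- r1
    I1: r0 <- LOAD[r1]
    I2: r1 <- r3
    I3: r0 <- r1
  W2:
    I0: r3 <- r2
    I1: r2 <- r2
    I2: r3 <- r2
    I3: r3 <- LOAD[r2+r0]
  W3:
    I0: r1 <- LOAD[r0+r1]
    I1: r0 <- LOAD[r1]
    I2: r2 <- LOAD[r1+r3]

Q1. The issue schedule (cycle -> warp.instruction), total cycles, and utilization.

cycle 0: W0.I0
cycle 1: W0.I1
cycle 2: W0.I2
cycle 3: W0.I3
cycle 4: W0.I4
cycle 5: W1.I0
cycle 6: W1.I1
cycle 7: W0.I5
cycle 8: W0.I6
cycle 9: W1.I2
cycle 10: W1.I3
cycle 11: W2.I0
cycle 12: W0.I7
cycle 13: W2.I1
cycle 14: W2.I2
cycle 15: W2.I3
cycle 16: W3.I0
cycle 17: idle
cycle 18: idle
cycle 19: idle
cycle 20: W3.I1
cycle 21: W3.I2

Answer: 22 cycles, utilization 19/22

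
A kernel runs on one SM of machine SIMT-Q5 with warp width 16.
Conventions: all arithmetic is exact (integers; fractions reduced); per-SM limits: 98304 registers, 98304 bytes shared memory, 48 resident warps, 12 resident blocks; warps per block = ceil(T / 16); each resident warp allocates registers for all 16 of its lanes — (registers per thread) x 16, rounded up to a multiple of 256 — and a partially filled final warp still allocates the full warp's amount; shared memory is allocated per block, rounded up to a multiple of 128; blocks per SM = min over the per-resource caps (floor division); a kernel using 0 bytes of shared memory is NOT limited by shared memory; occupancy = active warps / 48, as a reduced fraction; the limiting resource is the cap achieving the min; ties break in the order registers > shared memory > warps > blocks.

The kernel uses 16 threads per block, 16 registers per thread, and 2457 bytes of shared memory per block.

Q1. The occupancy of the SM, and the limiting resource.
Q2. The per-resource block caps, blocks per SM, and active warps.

Answer: occupancy 1/4, limited by blocks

registers: 384 blocks
shared memory: 38 blocks
warps: 48 blocks
blocks: 12 blocks

Answer: 12 blocks, 12 active warps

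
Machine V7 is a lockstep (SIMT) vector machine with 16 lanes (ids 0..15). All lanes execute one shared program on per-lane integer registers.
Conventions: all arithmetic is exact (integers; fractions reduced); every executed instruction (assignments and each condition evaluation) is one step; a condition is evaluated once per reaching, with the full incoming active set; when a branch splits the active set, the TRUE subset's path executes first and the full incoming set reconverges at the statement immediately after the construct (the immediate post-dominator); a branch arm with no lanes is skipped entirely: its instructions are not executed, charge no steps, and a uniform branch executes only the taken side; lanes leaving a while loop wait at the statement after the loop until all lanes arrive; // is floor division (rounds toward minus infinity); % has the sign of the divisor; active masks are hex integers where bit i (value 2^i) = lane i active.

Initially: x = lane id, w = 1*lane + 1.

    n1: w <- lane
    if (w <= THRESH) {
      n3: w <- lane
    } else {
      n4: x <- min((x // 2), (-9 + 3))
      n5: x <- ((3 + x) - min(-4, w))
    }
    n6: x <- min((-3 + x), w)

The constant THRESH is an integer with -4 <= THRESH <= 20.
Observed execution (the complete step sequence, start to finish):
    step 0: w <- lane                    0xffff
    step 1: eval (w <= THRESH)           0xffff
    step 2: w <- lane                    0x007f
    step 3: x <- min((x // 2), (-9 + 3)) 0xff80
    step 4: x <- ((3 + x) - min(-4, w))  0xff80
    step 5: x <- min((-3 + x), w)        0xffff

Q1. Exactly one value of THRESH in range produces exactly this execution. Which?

Answer: THRESH = 6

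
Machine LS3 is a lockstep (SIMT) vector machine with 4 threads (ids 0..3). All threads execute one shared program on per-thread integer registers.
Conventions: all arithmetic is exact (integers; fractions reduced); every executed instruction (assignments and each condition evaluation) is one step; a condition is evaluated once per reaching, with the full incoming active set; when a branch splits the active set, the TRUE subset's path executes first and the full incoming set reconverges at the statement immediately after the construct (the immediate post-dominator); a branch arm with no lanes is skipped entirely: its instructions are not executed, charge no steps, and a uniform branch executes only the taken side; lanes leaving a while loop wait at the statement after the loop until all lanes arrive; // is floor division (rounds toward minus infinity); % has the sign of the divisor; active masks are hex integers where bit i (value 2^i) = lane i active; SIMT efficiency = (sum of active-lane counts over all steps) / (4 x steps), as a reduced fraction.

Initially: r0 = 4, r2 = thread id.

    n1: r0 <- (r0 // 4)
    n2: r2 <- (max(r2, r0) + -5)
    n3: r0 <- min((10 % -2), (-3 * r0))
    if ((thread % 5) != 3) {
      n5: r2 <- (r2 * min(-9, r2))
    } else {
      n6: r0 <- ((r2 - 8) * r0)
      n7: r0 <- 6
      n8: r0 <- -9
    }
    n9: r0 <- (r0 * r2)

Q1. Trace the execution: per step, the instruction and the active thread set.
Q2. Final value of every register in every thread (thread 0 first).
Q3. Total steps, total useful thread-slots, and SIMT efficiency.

step 0: r0 <- (r0 // 4)              0xf
step 1: r2 <- (max(r2, r0) + -5)     0xf
step 2: r0 <- min((10 % -2), (-3 * r0)) 0xf
step 3: eval ((thread % 5) != 3)     0xf
step 4: r2 <- (r2 * min(-9, r2))     0x7
step 5: r0 <- ((r2 - 8) * r0)        0x8
step 6: r0 <- 6                      0x8
step 7: r0 <- -9                     0x8
step 8: r0 <- (r0 * r2)              0xf

Answer: 9 steps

r0: -108,-108,-81,18
r2: 36,36,27,-2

steps = 9; useful = 26; efficiency = 26/36 = 13/18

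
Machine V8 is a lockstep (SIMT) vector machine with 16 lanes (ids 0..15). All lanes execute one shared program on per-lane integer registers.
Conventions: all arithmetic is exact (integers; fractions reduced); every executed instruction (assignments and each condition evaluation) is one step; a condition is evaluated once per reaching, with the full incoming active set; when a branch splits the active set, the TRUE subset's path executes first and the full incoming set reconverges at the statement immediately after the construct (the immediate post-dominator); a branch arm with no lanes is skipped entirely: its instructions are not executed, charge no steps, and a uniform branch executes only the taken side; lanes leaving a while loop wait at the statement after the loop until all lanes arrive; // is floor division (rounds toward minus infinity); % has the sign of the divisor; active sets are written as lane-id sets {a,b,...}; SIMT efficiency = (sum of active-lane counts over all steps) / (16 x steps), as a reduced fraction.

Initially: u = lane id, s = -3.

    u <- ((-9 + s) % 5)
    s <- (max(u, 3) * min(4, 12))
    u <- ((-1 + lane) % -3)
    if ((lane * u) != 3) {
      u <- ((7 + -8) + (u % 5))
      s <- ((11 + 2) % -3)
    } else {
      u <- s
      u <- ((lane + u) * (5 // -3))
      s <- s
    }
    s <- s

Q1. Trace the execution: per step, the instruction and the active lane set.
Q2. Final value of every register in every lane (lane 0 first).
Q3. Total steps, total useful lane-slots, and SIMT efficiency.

step 0: u <- ((-9 + s) % 5)          {0,1,2,3,4,5,6,7,8,9,10,11,12,13,14,15}
step 1: s <- (max(u, 3) * min(4, 12)) {0,1,2,3,4,5,6,7,8,9,10,11,12,13,14,15}
step 2: u <- ((-1 + lane) % -3)      {0,1,2,3,4,5,6,7,8,9,10,11,12,13,14,15}
step 3: eval ((lane * u) != 3)       {0,1,2,3,4,5,6,7,8,9,10,11,12,13,14,15}
step 4: u <- ((7 + -8) + (u % 5))    {0,1,2,3,4,5,6,7,8,9,10,11,12,13,14,15}
step 5: s <- ((11 + 2) % -3)         {0,1,2,3,4,5,6,7,8,9,10,11,12,13,14,15}
step 6: s <- s                       {0,1,2,3,4,5,6,7,8,9,10,11,12,13,14,15}

Answer: 7 steps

u: 3,-1,2,3,-1,2,3,-1,2,3,-1,2,3,-1,2,3
s: -2,-2,-2,-2,-2,-2,-2,-2,-2,-2,-2,-2,-2,-2,-2,-2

steps = 7; useful = 112; efficiency = 112/112 = 1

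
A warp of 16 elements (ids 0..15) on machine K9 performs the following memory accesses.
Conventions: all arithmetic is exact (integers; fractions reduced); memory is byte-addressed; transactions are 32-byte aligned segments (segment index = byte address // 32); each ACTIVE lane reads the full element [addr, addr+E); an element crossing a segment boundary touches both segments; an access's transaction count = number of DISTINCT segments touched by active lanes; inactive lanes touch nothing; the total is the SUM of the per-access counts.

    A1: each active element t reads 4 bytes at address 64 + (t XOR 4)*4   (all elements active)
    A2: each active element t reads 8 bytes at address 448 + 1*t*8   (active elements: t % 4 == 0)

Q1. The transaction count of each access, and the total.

A1: 2 transactions
A2: 4 transactions

Answer: 2,4; total 6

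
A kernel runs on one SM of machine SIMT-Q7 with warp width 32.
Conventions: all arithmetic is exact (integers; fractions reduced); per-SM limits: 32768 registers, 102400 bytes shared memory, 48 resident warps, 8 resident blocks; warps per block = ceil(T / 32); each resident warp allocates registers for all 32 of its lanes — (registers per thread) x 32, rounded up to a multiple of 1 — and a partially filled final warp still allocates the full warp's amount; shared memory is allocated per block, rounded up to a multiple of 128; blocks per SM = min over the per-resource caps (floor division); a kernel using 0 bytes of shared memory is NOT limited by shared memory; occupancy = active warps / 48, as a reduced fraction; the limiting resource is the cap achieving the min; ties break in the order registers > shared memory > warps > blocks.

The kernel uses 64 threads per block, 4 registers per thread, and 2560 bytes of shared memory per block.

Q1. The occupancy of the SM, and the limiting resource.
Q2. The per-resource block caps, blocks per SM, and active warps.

Answer: occupancy 1/3, limited by blocks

registers: 128 blocks
shared memory: 40 blocks
warps: 24 blocks
blocks: 8 blocks

Answer: 8 blocks, 16 active warps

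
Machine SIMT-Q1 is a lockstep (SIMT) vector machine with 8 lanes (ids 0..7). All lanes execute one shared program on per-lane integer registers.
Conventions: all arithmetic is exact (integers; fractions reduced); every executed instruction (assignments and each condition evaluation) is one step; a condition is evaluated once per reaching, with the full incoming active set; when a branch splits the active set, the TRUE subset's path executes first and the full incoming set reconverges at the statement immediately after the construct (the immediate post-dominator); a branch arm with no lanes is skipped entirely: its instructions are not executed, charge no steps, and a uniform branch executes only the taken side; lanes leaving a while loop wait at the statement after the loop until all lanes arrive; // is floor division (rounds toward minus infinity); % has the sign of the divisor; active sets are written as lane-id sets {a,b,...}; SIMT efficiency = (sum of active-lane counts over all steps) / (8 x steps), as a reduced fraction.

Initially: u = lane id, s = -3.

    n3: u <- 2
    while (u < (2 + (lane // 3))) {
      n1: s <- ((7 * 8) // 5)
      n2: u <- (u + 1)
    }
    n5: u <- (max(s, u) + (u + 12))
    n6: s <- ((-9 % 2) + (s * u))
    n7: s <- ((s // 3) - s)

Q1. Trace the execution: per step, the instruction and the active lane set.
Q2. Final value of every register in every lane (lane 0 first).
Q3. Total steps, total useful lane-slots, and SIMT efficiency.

step 0: u <- 2                       {0,1,2,3,4,5,6,7}
step 1: eval (u < (2 + (lane // 3))) {0,1,2,3,4,5,6,7}
step 2: s <- ((7 * 8) // 5)          {3,4,5,6,7}
step 3: u <- (u + 1)                 {3,4,5,6,7}
step 4: eval (u < (2 + (lane // 3))) {3,4,5,6,7}
step 5: s <- ((7 * 8) // 5)          {6,7}
step 6: u <- (u + 1)                 {6,7}
step 7: eval (u < (2 + (lane // 3))) {6,7}
step 8: u <- (max(s, u) + (u + 12))  {0,1,2,3,4,5,6,7}
step 9: s <- ((-9 % 2) + (s * u))    {0,1,2,3,4,5,6,7}
step 10: s <- ((s // 3) - s)          {0,1,2,3,4,5,6,7}

Answer: 11 steps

u: 16,16,16,26,26,26,27,27
s: 31,31,31,-192,-192,-192,-199,-199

steps = 11; useful = 61; efficiency = 61/88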